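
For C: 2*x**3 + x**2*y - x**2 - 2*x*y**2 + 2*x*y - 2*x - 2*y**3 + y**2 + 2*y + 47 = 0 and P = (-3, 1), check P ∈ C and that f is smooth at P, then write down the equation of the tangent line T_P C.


Tangent line at P: 52*x + 13*y + 143 = 0.

Step 1: f(-3, 1) = 0, so P lies on C.
Step 2: partial derivatives
  f_x(x, y) = 6*x**2 + 2*x*y - 2*x - 2*y**2 + 2*y - 2, f_y(x, y) = x**2 - 4*x*y + 2*x - 6*y**2 + 2*y + 2.
  f_x(P) = 52, f_y(P) = 13 (gradient nonzero, so P is smooth).
Step 3: tangent line at P: 52·(x − -3) + 13·(y − 1) = 0.
Expanding: 52*x + 13*y + 143 = 0.


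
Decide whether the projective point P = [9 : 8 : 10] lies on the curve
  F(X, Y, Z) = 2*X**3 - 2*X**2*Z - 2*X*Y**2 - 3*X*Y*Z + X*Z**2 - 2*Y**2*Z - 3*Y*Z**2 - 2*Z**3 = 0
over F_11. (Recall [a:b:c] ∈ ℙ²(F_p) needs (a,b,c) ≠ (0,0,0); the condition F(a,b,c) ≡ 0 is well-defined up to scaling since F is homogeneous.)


F(9,8,10) ≡ 7 (mod 11); P is NOT on the curve.

Evaluate F(9, 8, 10) term-by-term (mod 11).
  2*X**3 ↦ 2·729·1·1 = 1458
  -2*X**2*Z ↦ -2·81·1·10 = -1620
  -2*X*Y**2 ↦ -2·9·64·1 = -1152
  -3*X*Y*Z ↦ -3·9·8·10 = -2160
  X*Z**2 ↦ 1·9·1·100 = 900
  -2*Y**2*Z ↦ -2·1·64·10 = -1280
  -3*Y*Z**2 ↦ -3·1·8·100 = -2400
  -2*Z**3 ↦ -2·1·1·1000 = -2000
Sum: F(9, 8, 10) = (1458) + (-1620) + (-1152) + (-2160) + (900) + (-1280) + (-2400) + (-2000) = -8254.
Reducing mod 11: -8254 ≡ 7 (mod 11).
Since F(a, b, c) ≡ 7 ≠ 0 (mod 11), P does NOT lie on the curve.


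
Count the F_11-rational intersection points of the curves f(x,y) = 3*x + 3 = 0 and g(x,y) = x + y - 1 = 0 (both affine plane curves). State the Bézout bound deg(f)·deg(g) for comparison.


Common zeros: {(10, 2)}; count = 1; Bézout bound = 1.

deg(f) = 1, deg(g) = 1, so Bézout bound = 1.
Scan x ∈ F_11. For each x, list the y ∈ F_11 with f(x, y) ≡ 0 and those with g(x, y) ≡ 0 (mod 11); the common zeros in that column are the intersection.
  x = 0: f ≡ 0 at y ∈ ∅; g ≡ 0 at y ∈ {1}; common: ∅.
  x = 1: f ≡ 0 at y ∈ ∅; g ≡ 0 at y ∈ {0}; common: ∅.
  x = 2: f ≡ 0 at y ∈ ∅; g ≡ 0 at y ∈ {10}; common: ∅.
  x = 3: f ≡ 0 at y ∈ ∅; g ≡ 0 at y ∈ {9}; common: ∅.
  x = 4: f ≡ 0 at y ∈ ∅; g ≡ 0 at y ∈ {8}; common: ∅.
  x = 5: f ≡ 0 at y ∈ ∅; g ≡ 0 at y ∈ {7}; common: ∅.
  x = 6: f ≡ 0 at y ∈ ∅; g ≡ 0 at y ∈ {6}; common: ∅.
  x = 7: f ≡ 0 at y ∈ ∅; g ≡ 0 at y ∈ {5}; common: ∅.
  x = 8: f ≡ 0 at y ∈ ∅; g ≡ 0 at y ∈ {4}; common: ∅.
  x = 9: f ≡ 0 at y ∈ ∅; g ≡ 0 at y ∈ {3}; common: ∅.
  x = 10: f ≡ 0 at y ∈ {0, 1, 2, 3, 4, 5, 6, 7, 8, 9, 10}; g ≡ 0 at y ∈ {2}; common: {2}.
Collecting: common zeros = {(10, 2)}, so the count is 1.
Comparison with the Bézout bound: 1 ≤ 1 = deg(f)·deg(g), as expected for curves with no common component (the bound is attained).


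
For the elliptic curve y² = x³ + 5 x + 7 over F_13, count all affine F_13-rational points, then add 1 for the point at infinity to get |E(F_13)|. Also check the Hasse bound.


Affine points = {(1, 0), (2, 5), (2, 8), (3, 6), (3, 7), (4, 0), (5, 1), (5, 12), (8, 0), (9, 1), (9, 12), (10, 2), (10, 11), (12, 1), (12, 12)}; affine count = 15; |E(F_13)| = 16.

Discriminant check: Δ ∝ 4a³ + 27b² = 4·5³ + 27·7² = 4·125 + 27·49 ≡ 3 (mod 13). Nonzero ⇒ E is nonsingular.
For each x ∈ F_13, compute rhs = x³ + 5·x + 7 mod 13, then count y ∈ F_13 with y² ≡ rhs.
  x = 0: rhs = 7, matching y values: none (0 points).
  x = 1: rhs = 0, matching y values: 0 (1 points).
  x = 2: rhs = 12, matching y values: 5, 8 (2 points).
  x = 3: rhs = 10, matching y values: 6, 7 (2 points).
  x = 4: rhs = 0, matching y values: 0 (1 points).
  x = 5: rhs = 1, matching y values: 1, 12 (2 points).
  x = 6: rhs = 6, matching y values: none (0 points).
  x = 7: rhs = 8, matching y values: none (0 points).
  x = 8: rhs = 0, matching y values: 0 (1 points).
  x = 9: rhs = 1, matching y values: 1, 12 (2 points).
  x = 10: rhs = 4, matching y values: 2, 11 (2 points).
  x = 11: rhs = 2, matching y values: none (0 points).
  x = 12: rhs = 1, matching y values: 1, 12 (2 points).
Total affine count: 15.
Full point count |E(F_13)| = 15 + 1 = 16.
Hasse bound: |16 − (13+1)| = |2| = 2 ≤ 2√13 ≈ 7.2111 ✓.


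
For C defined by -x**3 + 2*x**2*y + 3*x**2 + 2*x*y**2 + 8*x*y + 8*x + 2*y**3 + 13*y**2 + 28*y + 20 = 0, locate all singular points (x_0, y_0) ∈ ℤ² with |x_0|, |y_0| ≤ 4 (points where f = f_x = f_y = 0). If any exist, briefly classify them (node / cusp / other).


Singular points: {(0, -2)}; classification: node.

Compute partial derivatives:
  f_x = -3*x**2 + 4*x*y + 6*x + 2*y**2 + 8*y + 8.
  f_y = 2*x**2 + 4*x*y + 8*x + 6*y**2 + 26*y + 28.
Scan x_0 ∈ {−4, ..., 4}. For each x_0, f_y(x_0, y) is a polynomial in y; find its integer roots y ∈ {−4, ..., 4}, then test f_x and f at those candidates.
  x = -4: f_y(-4, y) = 6*y**2 + 10*y + 28; no integer root y with |y| ≤ 4.
  x = -3: f_y(-3, y) = 6*y**2 + 14*y + 22; no integer root y with |y| ≤ 4.
  x = -2: f_y(-2, y) = 6*y**2 + 18*y + 20; no integer root y with |y| ≤ 4.
  x = -1: f_y(-1, y) = 6*y**2 + 22*y + 22; no integer root y with |y| ≤ 4.
  x = 0: f_y(0, y) = 6*y**2 + 26*y + 28; vanishes at y ∈ {-2}. (0, -2): f_x = 0, f = 0 — SINGULAR.
  x = 1: f_y(1, y) = 6*y**2 + 30*y + 38; no integer root y with |y| ≤ 4.
  x = 2: f_y(2, y) = 6*y**2 + 34*y + 52; no integer root y with |y| ≤ 4.
  x = 3: f_y(3, y) = 6*y**2 + 38*y + 70; no integer root y with |y| ≤ 4.
  x = 4: f_y(4, y) = 6*y**2 + 42*y + 92; no integer root y with |y| ≤ 4.
Only singular point on the grid: (0, -2).
Classify: substitute x = 0 + u, y = -2 + v and expand: f = -u**3 + 2*u**2*v - u**2 + 2*u*v**2 + 2*v**3 + v**2.
No constant or linear terms (consistent with a singular point). Quadratic part: -u**2 + v**2. Cubic part: -u**3 + 2*u**2*v + 2*u*v**2 + 2*v**3.
The quadratic part v**2 - u**2 = (v − u)(v + u) splits into two distinct linear factors, so there are two distinct tangent lines y − -2 = ±(x − 0) — this is a node (ordinary double point).
Classification: node.


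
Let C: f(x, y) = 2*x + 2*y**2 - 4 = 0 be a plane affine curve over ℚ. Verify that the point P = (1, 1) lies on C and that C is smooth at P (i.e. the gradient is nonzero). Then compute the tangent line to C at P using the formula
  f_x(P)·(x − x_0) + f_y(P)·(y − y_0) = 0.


Tangent line at P: 2*x + 4*y - 6 = 0.

Step 1: f(1, 1) = 0, so P lies on C.
Step 2: partial derivatives
  f_x(x, y) = 2, f_y(x, y) = 4*y.
  f_x(P) = 2, f_y(P) = 4 (gradient nonzero, so P is smooth).
Step 3: tangent line at P: 2·(x − 1) + 4·(y − 1) = 0.
Expanding: 2*x + 4*y - 6 = 0.


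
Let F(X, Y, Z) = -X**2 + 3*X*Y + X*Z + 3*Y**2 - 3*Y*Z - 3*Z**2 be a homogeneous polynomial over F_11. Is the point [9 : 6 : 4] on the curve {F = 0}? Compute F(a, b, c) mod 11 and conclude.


F(9,6,4) ≡ 6 (mod 11); P is NOT on the curve.

Evaluate F(9, 6, 4) term-by-term (mod 11).
  -X**2 ↦ -1·81·1·1 = -81
  3*X*Y ↦ 3·9·6·1 = 162
  X*Z ↦ 1·9·1·4 = 36
  3*Y**2 ↦ 3·1·36·1 = 108
  -3*Y*Z ↦ -3·1·6·4 = -72
  -3*Z**2 ↦ -3·1·1·16 = -48
Sum: F(9, 6, 4) = (-81) + (162) + (36) + (108) + (-72) + (-48) = 105.
Reducing mod 11: 105 ≡ 6 (mod 11).
Since F(a, b, c) ≡ 6 ≠ 0 (mod 11), P does NOT lie on the curve.


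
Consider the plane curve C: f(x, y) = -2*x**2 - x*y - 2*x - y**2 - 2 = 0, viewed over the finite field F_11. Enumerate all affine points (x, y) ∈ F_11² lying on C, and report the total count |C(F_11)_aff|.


Affine F_11-points: {(0, 3), (0, 8), (2, 2), (2, 7), (3, 3), (3, 5), (6, 8), (7, 2), (10, 5), (10, 7)}; count = 10.

For each of the 121 pairs (x, y) ∈ F_11², evaluate f(x, y) mod 11. Record the zeros.
  x = 0: [0↦9, 1↦8, 2↦5, 3↦0, 4↦4, 5↦6, 6↦6, 7↦4, 8↦0, 9↦5, 10↦8]  zeros at y ∈ {3, 8}
  x = 1: [0↦5, 1↦3, 2↦10, 3↦4, 4↦7, 5↦8, 6↦7, 7↦4, 8↦10, 9↦3, 10↦5]  zeros at y ∈ ∅
  x = 2: [0↦8, 1↦5, 2↦0, 3↦4, 4↦6, 5↦6, 6↦4, 7↦0, 8↦5, 9↦8, 10↦9]  zeros at y ∈ {2, 7}
  x = 3: [0↦7, 1↦3, 2↦8, 3↦0, 4↦1, 5↦0, 6↦8, 7↦3, 8↦7, 9↦9, 10↦9]  zeros at y ∈ {3, 5}
  x = 4: [0↦2, 1↦8, 2↦1, 3↦3, 4↦3, 5↦1, 6↦8, 7↦2, 8↦5, 9↦6, 10↦5]  zeros at y ∈ ∅
  x = 5: [0↦4, 1↦9, 2↦1, 3↦2, 4↦1, 5↦9, 6↦4, 7↦8, 8↦10, 9↦10, 10↦8]  zeros at y ∈ ∅
  x = 6: [0↦2, 1↦6, 2↦8, 3↦8, 4↦6, 5↦2, 6↦7, 7↦10, 8↦0, 9↦10, 10↦7]  zeros at y ∈ {8}
  x = 7: [0↦7, 1↦10, 2↦0, 3↦10, 4↦7, 5↦2, 6↦6, 7↦8, 8↦8, 9↦6, 10↦2]  zeros at y ∈ {2}
  x = 8: [0↦8, 1↦10, 2↦10, 3↦8, 4↦4, 5↦9, 6↦1, 7↦2, 8↦1, 9↦9, 10↦4]  zeros at y ∈ ∅
  x = 9: [0↦5, 1↦6, 2↦5, 3↦2, 4↦8, 5↦1, 6↦3, 7↦3, 8↦1, 9↦8, 10↦2]  zeros at y ∈ ∅
  x = 10: [0↦9, 1↦9, 2↦7, 3↦3, 4↦8, 5↦0, 6↦1, 7↦0, 8↦8, 9↦3, 10↦7]  zeros at y ∈ {5, 7}
Collecting zeros: affine points = {(0, 3), (0, 8), (2, 2), (2, 7), (3, 3), (3, 5), (6, 8), (7, 2), (10, 5), (10, 7)}.
Total count |C(F_11)_aff| = 10.


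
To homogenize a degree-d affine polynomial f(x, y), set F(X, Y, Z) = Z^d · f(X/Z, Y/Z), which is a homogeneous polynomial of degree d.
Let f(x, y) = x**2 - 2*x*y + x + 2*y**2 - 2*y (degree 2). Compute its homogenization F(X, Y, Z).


F(X, Y, Z) = X**2 - 2*X*Y + X*Z + 2*Y**2 - 2*Y*Z

deg(f) = 2.
Substitute x = X/Z, y = Y/Z into f, then multiply by Z^2.
  monomial 1·x^2·y^0 ↦ 1·X^2·Y^0·Z^0.
  monomial -2·x^1·y^1 ↦ -2·X^1·Y^1·Z^0.
  monomial 1·x^1·y^0 ↦ 1·X^1·Y^0·Z^1.
  monomial 2·x^0·y^2 ↦ 2·X^0·Y^2·Z^0.
  monomial -2·x^0·y^1 ↦ -2·X^0·Y^1·Z^1.
Collecting: F(X, Y, Z) = X**2 - 2*X*Y + X*Z + 2*Y**2 - 2*Y*Z.


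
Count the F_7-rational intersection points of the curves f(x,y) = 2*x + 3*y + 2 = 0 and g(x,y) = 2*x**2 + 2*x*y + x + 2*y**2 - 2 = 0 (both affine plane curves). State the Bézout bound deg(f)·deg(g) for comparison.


Common zeros: {(4, 6)}; count = 1; Bézout bound = 2.

deg(f) = 1, deg(g) = 2, so Bézout bound = 2.
Scan x ∈ F_7. For each x, list the y ∈ F_7 with f(x, y) ≡ 0 and those with g(x, y) ≡ 0 (mod 7); the common zeros in that column are the intersection.
  x = 0: f ≡ 0 at y ∈ {4}; g ≡ 0 at y ∈ {1, 6}; common: ∅.
  x = 1: f ≡ 0 at y ∈ {1}; g ≡ 0 at y ∈ ∅; common: ∅.
  x = 2: f ≡ 0 at y ∈ {5}; g ≡ 0 at y ∈ {1, 4}; common: ∅.
  x = 3: f ≡ 0 at y ∈ {2}; g ≡ 0 at y ∈ ∅; common: ∅.
  x = 4: f ≡ 0 at y ∈ {6}; g ≡ 0 at y ∈ {4, 6}; common: {6}.
  x = 5: f ≡ 0 at y ∈ {3}; g ≡ 0 at y ∈ ∅; common: ∅.
  x = 6: f ≡ 0 at y ∈ {0}; g ≡ 0 at y ∈ ∅; common: ∅.
Collecting: common zeros = {(4, 6)}, so the count is 1.
Comparison with the Bézout bound: 1 ≤ 2 = deg(f)·deg(g), as expected for curves with no common component (the affine F_7-count falls short of the bound because intersections may lie at infinity, over extension fields, or carry multiplicity).


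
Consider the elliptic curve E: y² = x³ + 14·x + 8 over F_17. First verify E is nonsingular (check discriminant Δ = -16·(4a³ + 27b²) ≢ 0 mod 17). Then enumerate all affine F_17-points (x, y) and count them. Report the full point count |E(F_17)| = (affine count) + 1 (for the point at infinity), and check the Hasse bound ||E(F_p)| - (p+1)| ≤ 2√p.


Affine points = {(0, 5), (0, 12), (3, 3), (3, 14), (4, 3), (4, 14), (5, 4), (5, 13), (6, 6), (6, 11), (9, 8), (9, 9), (10, 3), (10, 14), (12, 0)}; affine count = 15; |E(F_17)| = 16.

Discriminant check: Δ ∝ 4a³ + 27b² = 4·14³ + 27·8² = 4·2744 + 27·64 ≡ 5 (mod 17). Nonzero ⇒ E is nonsingular.
For each x ∈ F_17, compute rhs = x³ + 14·x + 8 mod 17, then count y ∈ F_17 with y² ≡ rhs.
  x = 0: rhs = 8, matching y values: 5, 12 (2 points).
  x = 1: rhs = 6, matching y values: none (0 points).
  x = 2: rhs = 10, matching y values: none (0 points).
  x = 3: rhs = 9, matching y values: 3, 14 (2 points).
  x = 4: rhs = 9, matching y values: 3, 14 (2 points).
  x = 5: rhs = 16, matching y values: 4, 13 (2 points).
  x = 6: rhs = 2, matching y values: 6, 11 (2 points).
  x = 7: rhs = 7, matching y values: none (0 points).
  x = 8: rhs = 3, matching y values: none (0 points).
  x = 9: rhs = 13, matching y values: 8, 9 (2 points).
  x = 10: rhs = 9, matching y values: 3, 14 (2 points).
  x = 11: rhs = 14, matching y values: none (0 points).
  x = 12: rhs = 0, matching y values: 0 (1 points).
  x = 13: rhs = 7, matching y values: none (0 points).
  x = 14: rhs = 7, matching y values: none (0 points).
  x = 15: rhs = 6, matching y values: none (0 points).
  x = 16: rhs = 10, matching y values: none (0 points).
Total affine count: 15.
Full point count |E(F_17)| = 15 + 1 = 16.
Hasse bound: |16 − (17+1)| = |-2| = 2 ≤ 2√17 ≈ 8.2462 ✓.


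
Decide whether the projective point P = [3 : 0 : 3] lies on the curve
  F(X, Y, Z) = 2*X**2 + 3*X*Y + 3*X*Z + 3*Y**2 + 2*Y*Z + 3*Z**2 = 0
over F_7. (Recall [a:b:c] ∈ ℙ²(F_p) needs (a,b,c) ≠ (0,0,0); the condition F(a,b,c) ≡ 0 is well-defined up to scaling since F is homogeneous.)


F(3,0,3) ≡ 2 (mod 7); P is NOT on the curve.

Evaluate F(3, 0, 3) term-by-term (mod 7).
  2*X**2 ↦ 2·9·1·1 = 18
  3*X*Y ↦ 3·3·0·1 = 0
  3*X*Z ↦ 3·3·1·3 = 27
  3*Y**2 ↦ 3·1·0·1 = 0
  2*Y*Z ↦ 2·1·0·3 = 0
  3*Z**2 ↦ 3·1·1·9 = 27
Sum: F(3, 0, 3) = (18) + (0) + (27) + (0) + (0) + (27) = 72.
Reducing mod 7: 72 ≡ 2 (mod 7).
Since F(a, b, c) ≡ 2 ≠ 0 (mod 7), P does NOT lie on the curve.


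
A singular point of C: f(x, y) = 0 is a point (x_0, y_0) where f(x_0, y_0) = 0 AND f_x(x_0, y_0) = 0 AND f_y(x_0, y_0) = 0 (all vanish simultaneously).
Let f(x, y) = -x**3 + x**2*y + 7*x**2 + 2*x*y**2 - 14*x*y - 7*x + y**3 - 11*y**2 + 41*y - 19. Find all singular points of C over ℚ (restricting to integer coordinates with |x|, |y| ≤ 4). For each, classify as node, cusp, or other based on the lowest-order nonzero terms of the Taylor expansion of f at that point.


Singular points: {(3, 2)}; classification: cusp.

Compute partial derivatives:
  f_x = -3*x**2 + 2*x*y + 14*x + 2*y**2 - 14*y - 7.
  f_y = x**2 + 4*x*y - 14*x + 3*y**2 - 22*y + 41.
Scan x_0 ∈ {−4, ..., 4}. For each x_0, f_y(x_0, y) is a polynomial in y; find its integer roots y ∈ {−4, ..., 4}, then test f_x and f at those candidates.
  x = -4: f_y(-4, y) = 3*y**2 - 38*y + 113; no integer root y with |y| ≤ 4.
  x = -3: f_y(-3, y) = 3*y**2 - 34*y + 92; no integer root y with |y| ≤ 4.
  x = -2: f_y(-2, y) = 3*y**2 - 30*y + 73; no integer root y with |y| ≤ 4.
  x = -1: f_y(-1, y) = 3*y**2 - 26*y + 56; vanishes at y ∈ {4}. (-1, 4): f_x = -56 ≠ 0.
  x = 0: f_y(0, y) = 3*y**2 - 22*y + 41; no integer root y with |y| ≤ 4.
  x = 1: f_y(1, y) = 3*y**2 - 18*y + 28; no integer root y with |y| ≤ 4.
  x = 2: f_y(2, y) = 3*y**2 - 14*y + 17; no integer root y with |y| ≤ 4.
  x = 3: f_y(3, y) = 3*y**2 - 10*y + 8; vanishes at y ∈ {2}. (3, 2): f_x = 0, f = 0 — SINGULAR.
  x = 4: f_y(4, y) = 3*y**2 - 6*y + 1; no integer root y with |y| ≤ 4.
Only singular point on the grid: (3, 2).
Classify: substitute x = 3 + u, y = 2 + v and expand: f = -u**3 + u**2*v + 2*u*v**2 + v**3 + v**2.
No constant or linear terms (consistent with a singular point). Quadratic part: v**2. Cubic part: -u**3 + u**2*v + 2*u*v**2 + v**3.
The quadratic part v**2 is a perfect square, so there is a single (double) tangent line v = 0, i.e. y = 2. Restricting the cubic part to that line (v = 0) leaves -u**3 ≠ 0, so f is not divisible by v and the branch is v² ≈ u**3 to lowest order — this is a cusp.
Classification: cusp.


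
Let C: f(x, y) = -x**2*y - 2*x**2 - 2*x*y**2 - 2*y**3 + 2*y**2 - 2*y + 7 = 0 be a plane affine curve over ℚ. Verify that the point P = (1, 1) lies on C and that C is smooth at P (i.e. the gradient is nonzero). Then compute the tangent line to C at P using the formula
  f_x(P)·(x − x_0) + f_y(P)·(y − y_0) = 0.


Tangent line at P: -8*x - 9*y + 17 = 0.

Step 1: f(1, 1) = 0, so P lies on C.
Step 2: partial derivatives
  f_x(x, y) = -2*x*y - 4*x - 2*y**2, f_y(x, y) = -x**2 - 4*x*y - 6*y**2 + 4*y - 2.
  f_x(P) = -8, f_y(P) = -9 (gradient nonzero, so P is smooth).
Step 3: tangent line at P: -8·(x − 1) + -9·(y − 1) = 0.
Expanding: -8*x - 9*y + 17 = 0.


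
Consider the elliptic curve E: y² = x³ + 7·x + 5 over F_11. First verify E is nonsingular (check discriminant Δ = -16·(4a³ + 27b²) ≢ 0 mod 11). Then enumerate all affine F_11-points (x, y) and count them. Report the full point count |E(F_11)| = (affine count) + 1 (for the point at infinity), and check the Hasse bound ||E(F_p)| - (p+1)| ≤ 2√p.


Affine points = {(0, 4), (0, 7), (2, 4), (2, 7), (3, 3), (3, 8), (4, 3), (4, 8), (5, 0), (7, 1), (7, 10), (8, 1), (8, 10), (9, 4), (9, 7)}; affine count = 15; |E(F_11)| = 16.

Discriminant check: Δ ∝ 4a³ + 27b² = 4·7³ + 27·5² = 4·343 + 27·25 ≡ 1 (mod 11). Nonzero ⇒ E is nonsingular.
For each x ∈ F_11, compute rhs = x³ + 7·x + 5 mod 11, then count y ∈ F_11 with y² ≡ rhs.
  x = 0: rhs = 5, matching y values: 4, 7 (2 points).
  x = 1: rhs = 2, matching y values: none (0 points).
  x = 2: rhs = 5, matching y values: 4, 7 (2 points).
  x = 3: rhs = 9, matching y values: 3, 8 (2 points).
  x = 4: rhs = 9, matching y values: 3, 8 (2 points).
  x = 5: rhs = 0, matching y values: 0 (1 points).
  x = 6: rhs = 10, matching y values: none (0 points).
  x = 7: rhs = 1, matching y values: 1, 10 (2 points).
  x = 8: rhs = 1, matching y values: 1, 10 (2 points).
  x = 9: rhs = 5, matching y values: 4, 7 (2 points).
  x = 10: rhs = 8, matching y values: none (0 points).
Total affine count: 15.
Full point count |E(F_11)| = 15 + 1 = 16.
Hasse bound: |16 − (11+1)| = |4| = 4 ≤ 2√11 ≈ 6.6332 ✓.


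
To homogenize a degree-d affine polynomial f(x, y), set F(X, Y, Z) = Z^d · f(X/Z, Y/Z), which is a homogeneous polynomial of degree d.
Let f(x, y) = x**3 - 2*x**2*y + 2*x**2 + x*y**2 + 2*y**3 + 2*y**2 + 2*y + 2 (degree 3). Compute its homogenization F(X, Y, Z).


F(X, Y, Z) = X**3 - 2*X**2*Y + 2*X**2*Z + X*Y**2 + 2*Y**3 + 2*Y**2*Z + 2*Y*Z**2 + 2*Z**3

deg(f) = 3.
Substitute x = X/Z, y = Y/Z into f, then multiply by Z^3.
  monomial 1·x^3·y^0 ↦ 1·X^3·Y^0·Z^0.
  monomial -2·x^2·y^1 ↦ -2·X^2·Y^1·Z^0.
  monomial 2·x^2·y^0 ↦ 2·X^2·Y^0·Z^1.
  monomial 1·x^1·y^2 ↦ 1·X^1·Y^2·Z^0.
  monomial 2·x^0·y^3 ↦ 2·X^0·Y^3·Z^0.
  monomial 2·x^0·y^2 ↦ 2·X^0·Y^2·Z^1.
  monomial 2·x^0·y^1 ↦ 2·X^0·Y^1·Z^2.
  monomial 2·x^0·y^0 ↦ 2·X^0·Y^0·Z^3.
Collecting: F(X, Y, Z) = X**3 - 2*X**2*Y + 2*X**2*Z + X*Y**2 + 2*Y**3 + 2*Y**2*Z + 2*Y*Z**2 + 2*Z**3.


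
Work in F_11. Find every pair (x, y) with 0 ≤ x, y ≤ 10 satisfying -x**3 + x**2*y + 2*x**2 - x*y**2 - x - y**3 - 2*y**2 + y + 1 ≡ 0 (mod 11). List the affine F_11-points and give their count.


Affine F_11-points: {(3, 0), (4, 2), (5, 7), (6, 1), (7, 3), (8, 8)}; count = 6.

For each of the 121 pairs (x, y) ∈ F_11², evaluate f(x, y) mod 11. Record the zeros.
  x = 0: [0↦1, 1↦10, 2↦9, 3↦3, 4↦8, 5↦7, 6↦5, 7↦7, 8↦7, 9↦10, 10↦10]  zeros at y ∈ ∅
  x = 1: [0↦1, 1↦10, 2↦7, 3↦8, 4↦7, 5↦9, 6↦8, 7↦9, 8↦6, 9↦4, 10↦8]  zeros at y ∈ ∅
  x = 2: [0↦10, 1↦10, 2↦7, 3↦6, 4↦1, 5↦8, 6↦10, 7↦1, 8↦8, 9↦3, 10↦2]  zeros at y ∈ ∅
  x = 3: [0↦0, 1↦4, 2↦3, 3↦2, 4↦6, 5↦9, 6↦5, 7↦10, 8↦7, 9↦1, 10↦8]  zeros at y ∈ {0}
  x = 4: [0↦9, 1↦8, 2↦0, 3↦1, 4↦5, 5↦6, 6↦9, 7↦8, 8↦8, 9↦3, 10↦9]  zeros at y ∈ {2}
  x = 5: [0↦9, 1↦5, 2↦3, 3↦8, 4↦3, 5↦4, 6↦5, 7↦0, 8↦5, 9↦3, 10↦10]  zeros at y ∈ {7}
  x = 6: [0↦5, 1↦0, 2↦6, 3↦6, 4↦5, 5↦8, 6↦9, 7↦2, 8↦3, 9↦6, 10↦5]  zeros at y ∈ {1}
  x = 7: [0↦2, 1↦9, 2↦3, 3↦0, 4↦5, 5↦1, 6↦4, 7↦8, 8↦7, 9↦6, 10↦10]  zeros at y ∈ {3}
  x = 8: [0↦5, 1↦4, 2↦10, 3↦6, 4↦8, 5↦10, 6↦6, 7↦1, 8↦0, 9↦8, 10↦8]  zeros at y ∈ {8}
  x = 9: [0↦8, 1↦1, 2↦10, 3↦7, 4↦8, 5↦7, 6↦9, 7↦8, 8↦9, 9↦6, 10↦4]  zeros at y ∈ ∅
  x = 10: [0↦5, 1↦5, 2↦8, 3↦8, 4↦10, 5↦8, 6↦7, 7↦1, 8↦6, 9↦5, 10↦3]  zeros at y ∈ ∅
Collecting zeros: affine points = {(3, 0), (4, 2), (5, 7), (6, 1), (7, 3), (8, 8)}.
Total count |C(F_11)_aff| = 6.


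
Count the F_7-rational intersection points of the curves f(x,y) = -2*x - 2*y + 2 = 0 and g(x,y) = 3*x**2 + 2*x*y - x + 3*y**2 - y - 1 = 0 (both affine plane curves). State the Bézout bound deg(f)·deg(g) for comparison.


Common zeros: {(4, 4)}; count = 1; Bézout bound = 2.

deg(f) = 1, deg(g) = 2, so Bézout bound = 2.
Scan x ∈ F_7. For each x, list the y ∈ F_7 with f(x, y) ≡ 0 and those with g(x, y) ≡ 0 (mod 7); the common zeros in that column are the intersection.
  x = 0: f ≡ 0 at y ∈ {1}; g ≡ 0 at y ∈ ∅; common: ∅.
  x = 1: f ≡ 0 at y ∈ {0}; g ≡ 0 at y ∈ ∅; common: ∅.
  x = 2: f ≡ 0 at y ∈ {6}; g ≡ 0 at y ∈ ∅; common: ∅.
  x = 3: f ≡ 0 at y ∈ {5}; g ≡ 0 at y ∈ {4, 6}; common: ∅.
  x = 4: f ≡ 0 at y ∈ {4}; g ≡ 0 at y ∈ {3, 4}; common: {4}.
  x = 5: f ≡ 0 at y ∈ {3}; g ≡ 0 at y ∈ {5, 6}; common: ∅.
  x = 6: f ≡ 0 at y ∈ {2}; g ≡ 0 at y ∈ {3, 5}; common: ∅.
Collecting: common zeros = {(4, 4)}, so the count is 1.
Comparison with the Bézout bound: 1 ≤ 2 = deg(f)·deg(g), as expected for curves with no common component (the affine F_7-count falls short of the bound because intersections may lie at infinity, over extension fields, or carry multiplicity).


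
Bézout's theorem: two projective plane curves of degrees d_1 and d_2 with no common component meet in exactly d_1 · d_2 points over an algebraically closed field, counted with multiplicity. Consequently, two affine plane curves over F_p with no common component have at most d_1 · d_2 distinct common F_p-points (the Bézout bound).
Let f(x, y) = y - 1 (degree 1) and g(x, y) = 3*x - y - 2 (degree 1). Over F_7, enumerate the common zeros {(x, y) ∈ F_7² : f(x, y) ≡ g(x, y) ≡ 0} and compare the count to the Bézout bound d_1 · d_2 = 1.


Common zeros: {(1, 1)}; count = 1; Bézout bound = 1.

deg(f) = 1, deg(g) = 1, so Bézout bound = 1.
Scan x ∈ F_7. For each x, list the y ∈ F_7 with f(x, y) ≡ 0 and those with g(x, y) ≡ 0 (mod 7); the common zeros in that column are the intersection.
  x = 0: f ≡ 0 at y ∈ {1}; g ≡ 0 at y ∈ {5}; common: ∅.
  x = 1: f ≡ 0 at y ∈ {1}; g ≡ 0 at y ∈ {1}; common: {1}.
  x = 2: f ≡ 0 at y ∈ {1}; g ≡ 0 at y ∈ {4}; common: ∅.
  x = 3: f ≡ 0 at y ∈ {1}; g ≡ 0 at y ∈ {0}; common: ∅.
  x = 4: f ≡ 0 at y ∈ {1}; g ≡ 0 at y ∈ {3}; common: ∅.
  x = 5: f ≡ 0 at y ∈ {1}; g ≡ 0 at y ∈ {6}; common: ∅.
  x = 6: f ≡ 0 at y ∈ {1}; g ≡ 0 at y ∈ {2}; common: ∅.
Collecting: common zeros = {(1, 1)}, so the count is 1.
Comparison with the Bézout bound: 1 ≤ 1 = deg(f)·deg(g), as expected for curves with no common component (the bound is attained).


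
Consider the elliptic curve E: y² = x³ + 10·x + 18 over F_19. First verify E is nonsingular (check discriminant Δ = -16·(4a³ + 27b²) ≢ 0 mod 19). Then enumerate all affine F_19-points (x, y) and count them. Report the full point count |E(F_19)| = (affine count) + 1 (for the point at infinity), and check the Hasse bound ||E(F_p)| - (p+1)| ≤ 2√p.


Affine points = {(6, 3), (6, 16), (9, 1), (9, 18), (10, 4), (10, 15), (12, 2), (12, 17), (15, 3), (15, 16), (17, 3), (17, 16), (18, 8), (18, 11)}; affine count = 14; |E(F_19)| = 15.

Discriminant check: Δ ∝ 4a³ + 27b² = 4·10³ + 27·18² = 4·1000 + 27·324 ≡ 18 (mod 19). Nonzero ⇒ E is nonsingular.
For each x ∈ F_19, compute rhs = x³ + 10·x + 18 mod 19, then count y ∈ F_19 with y² ≡ rhs.
  x = 0: rhs = 18, matching y values: none (0 points).
  x = 1: rhs = 10, matching y values: none (0 points).
  x = 2: rhs = 8, matching y values: none (0 points).
  x = 3: rhs = 18, matching y values: none (0 points).
  x = 4: rhs = 8, matching y values: none (0 points).
  x = 5: rhs = 3, matching y values: none (0 points).
  x = 6: rhs = 9, matching y values: 3, 16 (2 points).
  x = 7: rhs = 13, matching y values: none (0 points).
  x = 8: rhs = 2, matching y values: none (0 points).
  x = 9: rhs = 1, matching y values: 1, 18 (2 points).
  x = 10: rhs = 16, matching y values: 4, 15 (2 points).
  x = 11: rhs = 15, matching y values: none (0 points).
  x = 12: rhs = 4, matching y values: 2, 17 (2 points).
  x = 13: rhs = 8, matching y values: none (0 points).
  x = 14: rhs = 14, matching y values: none (0 points).
  x = 15: rhs = 9, matching y values: 3, 16 (2 points).
  x = 16: rhs = 18, matching y values: none (0 points).
  x = 17: rhs = 9, matching y values: 3, 16 (2 points).
  x = 18: rhs = 7, matching y values: 8, 11 (2 points).
Total affine count: 14.
Full point count |E(F_19)| = 14 + 1 = 15.
Hasse bound: |15 − (19+1)| = |-5| = 5 ≤ 2√19 ≈ 8.7178 ✓.


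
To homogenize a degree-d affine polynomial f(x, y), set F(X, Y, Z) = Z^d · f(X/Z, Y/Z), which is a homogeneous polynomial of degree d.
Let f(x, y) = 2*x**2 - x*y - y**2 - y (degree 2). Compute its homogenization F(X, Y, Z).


F(X, Y, Z) = 2*X**2 - X*Y - Y**2 - Y*Z

deg(f) = 2.
Substitute x = X/Z, y = Y/Z into f, then multiply by Z^2.
  monomial 2·x^2·y^0 ↦ 2·X^2·Y^0·Z^0.
  monomial -1·x^1·y^1 ↦ -1·X^1·Y^1·Z^0.
  monomial -1·x^0·y^2 ↦ -1·X^0·Y^2·Z^0.
  monomial -1·x^0·y^1 ↦ -1·X^0·Y^1·Z^1.
Collecting: F(X, Y, Z) = 2*X**2 - X*Y - Y**2 - Y*Z.


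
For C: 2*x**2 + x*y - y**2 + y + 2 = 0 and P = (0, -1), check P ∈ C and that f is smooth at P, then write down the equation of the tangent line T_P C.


Tangent line at P: -x + 3*y + 3 = 0.

Step 1: f(0, -1) = 0, so P lies on C.
Step 2: partial derivatives
  f_x(x, y) = 4*x + y, f_y(x, y) = x - 2*y + 1.
  f_x(P) = -1, f_y(P) = 3 (gradient nonzero, so P is smooth).
Step 3: tangent line at P: -1·(x − 0) + 3·(y − -1) = 0.
Expanding: -x + 3*y + 3 = 0.


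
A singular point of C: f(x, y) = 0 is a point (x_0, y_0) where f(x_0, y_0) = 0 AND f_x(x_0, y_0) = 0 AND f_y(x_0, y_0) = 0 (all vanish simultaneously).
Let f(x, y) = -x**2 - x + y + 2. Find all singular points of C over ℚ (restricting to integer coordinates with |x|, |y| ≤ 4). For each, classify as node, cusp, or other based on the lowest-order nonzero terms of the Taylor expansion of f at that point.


No singular points in the scanned grid; C is smooth there.

Compute partial derivatives:
  f_x = -2*x - 1.
  f_y = 1.
f_y = 1 is a nonzero constant, so f_y never vanishes: no point (x, y) can satisfy f = f_x = f_y = 0. In particular no (x, y) ∈ {−4, ..., 4}² is singular; the curve is smooth.


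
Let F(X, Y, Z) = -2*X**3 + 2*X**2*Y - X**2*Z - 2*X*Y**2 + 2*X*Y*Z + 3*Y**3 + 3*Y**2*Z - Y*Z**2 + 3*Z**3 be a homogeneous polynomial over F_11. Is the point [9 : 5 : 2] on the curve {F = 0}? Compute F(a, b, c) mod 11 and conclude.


F(9,5,2) ≡ 10 (mod 11); P is NOT on the curve.

Evaluate F(9, 5, 2) term-by-term (mod 11).
  -2*X**3 ↦ -2·729·1·1 = -1458
  2*X**2*Y ↦ 2·81·5·1 = 810
  -X**2*Z ↦ -1·81·1·2 = -162
  -2*X*Y**2 ↦ -2·9·25·1 = -450
  2*X*Y*Z ↦ 2·9·5·2 = 180
  3*Y**3 ↦ 3·1·125·1 = 375
  3*Y**2*Z ↦ 3·1·25·2 = 150
  -Y*Z**2 ↦ -1·1·5·4 = -20
  3*Z**3 ↦ 3·1·1·8 = 24
Sum: F(9, 5, 2) = (-1458) + (810) + (-162) + (-450) + (180) + (375) + (150) + (-20) + (24) = -551.
Reducing mod 11: -551 ≡ 10 (mod 11).
Since F(a, b, c) ≡ 10 ≠ 0 (mod 11), P does NOT lie on the curve.


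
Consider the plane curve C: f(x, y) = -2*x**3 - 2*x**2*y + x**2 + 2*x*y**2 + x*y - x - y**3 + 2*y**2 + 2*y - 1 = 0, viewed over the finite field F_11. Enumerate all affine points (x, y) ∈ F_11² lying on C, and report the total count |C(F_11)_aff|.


Affine F_11-points: {(0, 5), (0, 9), (0, 10), (1, 7), (2, 3), (3, 1), (3, 6), (4, 3), (5, 0), (5, 4), (5, 8), (7, 10), (8, 3), (9, 2), (10, 8)}; count = 15.

For each of the 121 pairs (x, y) ∈ F_11², evaluate f(x, y) mod 11. Record the zeros.
  x = 0: [0↦10, 1↦2, 2↦3, 3↦7, 4↦8, 5↦0, 6↦10, 7↦10, 8↦5, 9↦0, 10↦0]  zeros at y ∈ {5, 9, 10}
  x = 1: [0↦8, 1↦1, 2↦7, 3↦9, 4↦1, 5↦10, 6↦8, 7↦0, 8↦2, 9↦8, 10↦1]  zeros at y ∈ {7}
  x = 2: [0↦7, 1↦8, 2↦4, 3↦0, 4↦1, 5↦1, 6↦5, 7↦7, 8↦1, 9↦3, 10↦7]  zeros at y ∈ {3}
  x = 3: [0↦6, 1↦0, 2↦4, 3↦1, 4↦7, 5↦5, 6↦0, 7↦8, 8↦1, 9↦6, 10↦6]  zeros at y ∈ {1, 6}
  x = 4: [0↦4, 1↦9, 2↦6, 3↦0, 4↦7, 5↦10, 6↦3, 7↦2, 8↦1, 9↦5, 10↦8]  zeros at y ∈ {3}
  x = 5: [0↦0, 1↦1, 2↦9, 3↦7, 4↦0, 5↦4, 6↦2, 7↦10, 8↦0, 9↦10, 10↦1]  zeros at y ∈ {0, 4, 8}
  x = 6: [0↦4, 1↦8, 2↦1, 3↦10, 4↦7, 5↦8, 6↦7, 7↦9, 8↦8, 9↦9, 10↦6]  zeros at y ∈ ∅
  x = 7: [0↦4, 1↦7, 2↦3, 3↦8, 4↦5, 5↦10, 6↦6, 7↦9, 8↦2, 9↦1, 10↦0]  zeros at y ∈ {10}
  x = 8: [0↦10, 1↦8, 2↦3, 3↦0, 4↦4, 5↦9, 6↦9, 7↦9, 8↦3, 9↦7, 10↦4]  zeros at y ∈ {3}
  x = 9: [0↦10, 1↦10, 2↦0, 3↦7, 4↦3, 5↦4, 6↦4, 7↦8, 8↦10, 9↦4, 10↦6]  zeros at y ∈ {2}
  x = 10: [0↦3, 1↦1, 2↦4, 3↦6, 4↦1, 5↦5, 6↦1, 7↦5, 8↦0, 9↦2, 10↦5]  zeros at y ∈ {8}
Collecting zeros: affine points = {(0, 5), (0, 9), (0, 10), (1, 7), (2, 3), (3, 1), (3, 6), (4, 3), (5, 0), (5, 4), (5, 8), (7, 10), (8, 3), (9, 2), (10, 8)}.
Total count |C(F_11)_aff| = 15.


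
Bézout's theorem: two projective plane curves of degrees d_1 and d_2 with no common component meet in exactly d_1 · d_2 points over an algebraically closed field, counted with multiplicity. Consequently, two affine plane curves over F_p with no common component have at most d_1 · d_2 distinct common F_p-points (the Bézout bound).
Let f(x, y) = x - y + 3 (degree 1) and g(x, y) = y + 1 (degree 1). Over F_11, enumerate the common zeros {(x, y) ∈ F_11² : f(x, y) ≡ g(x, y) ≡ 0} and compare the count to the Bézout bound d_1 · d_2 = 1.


Common zeros: {(7, 10)}; count = 1; Bézout bound = 1.

deg(f) = 1, deg(g) = 1, so Bézout bound = 1.
Scan x ∈ F_11. For each x, list the y ∈ F_11 with f(x, y) ≡ 0 and those with g(x, y) ≡ 0 (mod 11); the common zeros in that column are the intersection.
  x = 0: f ≡ 0 at y ∈ {3}; g ≡ 0 at y ∈ {10}; common: ∅.
  x = 1: f ≡ 0 at y ∈ {4}; g ≡ 0 at y ∈ {10}; common: ∅.
  x = 2: f ≡ 0 at y ∈ {5}; g ≡ 0 at y ∈ {10}; common: ∅.
  x = 3: f ≡ 0 at y ∈ {6}; g ≡ 0 at y ∈ {10}; common: ∅.
  x = 4: f ≡ 0 at y ∈ {7}; g ≡ 0 at y ∈ {10}; common: ∅.
  x = 5: f ≡ 0 at y ∈ {8}; g ≡ 0 at y ∈ {10}; common: ∅.
  x = 6: f ≡ 0 at y ∈ {9}; g ≡ 0 at y ∈ {10}; common: ∅.
  x = 7: f ≡ 0 at y ∈ {10}; g ≡ 0 at y ∈ {10}; common: {10}.
  x = 8: f ≡ 0 at y ∈ {0}; g ≡ 0 at y ∈ {10}; common: ∅.
  x = 9: f ≡ 0 at y ∈ {1}; g ≡ 0 at y ∈ {10}; common: ∅.
  x = 10: f ≡ 0 at y ∈ {2}; g ≡ 0 at y ∈ {10}; common: ∅.
Collecting: common zeros = {(7, 10)}, so the count is 1.
Comparison with the Bézout bound: 1 ≤ 1 = deg(f)·deg(g), as expected for curves with no common component (the bound is attained).


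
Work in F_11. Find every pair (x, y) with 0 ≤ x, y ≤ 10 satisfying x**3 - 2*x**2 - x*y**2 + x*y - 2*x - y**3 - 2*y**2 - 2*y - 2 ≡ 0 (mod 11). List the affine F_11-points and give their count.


Affine F_11-points: {(0, 2), (0, 5), (1, 4), (2, 1), (2, 5), (4, 0), (4, 8), (5, 2), (8, 2), (9, 7), (10, 10)}; count = 11.

For each of the 121 pairs (x, y) ∈ F_11², evaluate f(x, y) mod 11. Record the zeros.
  x = 0: [0↦9, 1↦4, 2↦0, 3↦2, 4↦4, 5↦0, 6↦6, 7↦5, 8↦2, 9↦2, 10↦10]  zeros at y ∈ {2, 5}
  x = 1: [0↦6, 1↦1, 2↦6, 3↦4, 4↦0, 5↦10, 6↦6, 7↦4, 8↦9, 9↦4, 10↦5]  zeros at y ∈ {4}
  x = 2: [0↦5, 1↦0, 2↦3, 3↦8, 4↦9, 5↦0, 6↦8, 7↦5, 8↦7, 9↦8, 10↦2]  zeros at y ∈ {1, 5}
  x = 3: [0↦1, 1↦7, 2↦8, 3↦9, 4↦4, 5↦9, 6↦7, 7↦3, 8↦2, 9↦9, 10↦7]  zeros at y ∈ ∅
  x = 4: [0↦0, 1↦6, 2↦5, 3↦2, 4↦2, 5↦10, 6↦9, 7↦4, 8↦0, 9↦2, 10↦4]  zeros at y ∈ {0, 8}
  x = 5: [0↦8, 1↦3, 2↦0, 3↦4, 4↦9, 5↦9, 6↦9, 7↦3, 8↦7, 9↦4, 10↦10]  zeros at y ∈ {2}
  x = 6: [0↦9, 1↦4, 2↦10, 3↦10, 4↦9, 5↦1, 6↦2, 7↦6, 8↦7, 9↦10, 10↦9]  zeros at y ∈ ∅
  x = 7: [0↦9, 1↦4, 2↦8, 3↦4, 4↦8, 5↦3, 6↦5, 7↦8, 8↦6, 9↦4, 10↦7]  zeros at y ∈ ∅
  x = 8: [0↦3, 1↦9, 2↦0, 3↦3, 4↦1, 5↦10, 6↦2, 7↦4, 8↦10, 9↦3, 10↦10]  zeros at y ∈ {2}
  x = 9: [0↦8, 1↦3, 2↦3, 3↦2, 4↦5, 5↦6, 6↦10, 7↦0, 8↦3, 9↦2, 10↦2]  zeros at y ∈ {7}
  x = 10: [0↦8, 1↦3, 2↦1, 3↦7, 4↦4, 5↦8, 6↦2, 7↦2, 8↦2, 9↦7, 10↦0]  zeros at y ∈ {10}
Collecting zeros: affine points = {(0, 2), (0, 5), (1, 4), (2, 1), (2, 5), (4, 0), (4, 8), (5, 2), (8, 2), (9, 7), (10, 10)}.
Total count |C(F_11)_aff| = 11.


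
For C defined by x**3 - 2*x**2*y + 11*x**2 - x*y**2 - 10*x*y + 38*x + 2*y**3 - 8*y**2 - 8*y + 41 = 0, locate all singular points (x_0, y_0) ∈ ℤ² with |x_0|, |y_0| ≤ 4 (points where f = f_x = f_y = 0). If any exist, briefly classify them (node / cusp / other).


Singular points: {(-3, 1)}; classification: cusp.

Compute partial derivatives:
  f_x = 3*x**2 - 4*x*y + 22*x - y**2 - 10*y + 38.
  f_y = -2*x**2 - 2*x*y - 10*x + 6*y**2 - 16*y - 8.
Scan x_0 ∈ {−4, ..., 4}. For each x_0, f_y(x_0, y) is a polynomial in y; find its integer roots y ∈ {−4, ..., 4}, then test f_x and f at those candidates.
  x = -4: f_y(-4, y) = 6*y**2 - 8*y; vanishes at y ∈ {0}. (-4, 0): f_x = -2 ≠ 0.
  x = -3: f_y(-3, y) = 6*y**2 - 10*y + 4; vanishes at y ∈ {1}. (-3, 1): f_x = 0, f = 0 — SINGULAR.
  x = -2: f_y(-2, y) = 6*y**2 - 12*y + 4; no integer root y with |y| ≤ 4.
  x = -1: f_y(-1, y) = 6*y**2 - 14*y; vanishes at y ∈ {0}. (-1, 0): f_x = 19 ≠ 0.
  x = 0: f_y(0, y) = 6*y**2 - 16*y - 8; no integer root y with |y| ≤ 4.
  x = 1: f_y(1, y) = 6*y**2 - 18*y - 20; no integer root y with |y| ≤ 4.
  x = 2: f_y(2, y) = 6*y**2 - 20*y - 36; no integer root y with |y| ≤ 4.
  x = 3: f_y(3, y) = 6*y**2 - 22*y - 56; no integer root y with |y| ≤ 4.
  x = 4: f_y(4, y) = 6*y**2 - 24*y - 80; no integer root y with |y| ≤ 4.
Only singular point on the grid: (-3, 1).
Classify: substitute x = -3 + u, y = 1 + v and expand: f = u**3 - 2*u**2*v - u*v**2 + 2*v**3 + v**2.
No constant or linear terms (consistent with a singular point). Quadratic part: v**2. Cubic part: u**3 - 2*u**2*v - u*v**2 + 2*v**3.
The quadratic part v**2 is a perfect square, so there is a single (double) tangent line v = 0, i.e. y = 1. Restricting the cubic part to that line (v = 0) leaves u**3 ≠ 0, so f is not divisible by v and the branch is v² ≈ -u**3 to lowest order — this is a cusp.
Classification: cusp.


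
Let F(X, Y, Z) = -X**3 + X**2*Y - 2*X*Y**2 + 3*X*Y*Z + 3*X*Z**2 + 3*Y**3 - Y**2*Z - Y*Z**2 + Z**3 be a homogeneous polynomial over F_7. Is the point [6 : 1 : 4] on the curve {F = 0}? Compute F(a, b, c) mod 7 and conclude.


F(6,1,4) ≡ 5 (mod 7); P is NOT on the curve.

Evaluate F(6, 1, 4) term-by-term (mod 7).
  -X**3 ↦ -1·216·1·1 = -216
  X**2*Y ↦ 1·36·1·1 = 36
  -2*X*Y**2 ↦ -2·6·1·1 = -12
  3*X*Y*Z ↦ 3·6·1·4 = 72
  3*X*Z**2 ↦ 3·6·1·16 = 288
  3*Y**3 ↦ 3·1·1·1 = 3
  -Y**2*Z ↦ -1·1·1·4 = -4
  -Y*Z**2 ↦ -1·1·1·16 = -16
  Z**3 ↦ 1·1·1·64 = 64
Sum: F(6, 1, 4) = (-216) + (36) + (-12) + (72) + (288) + (3) + (-4) + (-16) + (64) = 215.
Reducing mod 7: 215 ≡ 5 (mod 7).
Since F(a, b, c) ≡ 5 ≠ 0 (mod 7), P does NOT lie on the curve.


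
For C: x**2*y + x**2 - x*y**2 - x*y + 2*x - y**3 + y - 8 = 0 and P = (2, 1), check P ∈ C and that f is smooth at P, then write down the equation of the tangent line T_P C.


Tangent line at P: 8*x - 4*y - 12 = 0.

Step 1: f(2, 1) = 0, so P lies on C.
Step 2: partial derivatives
  f_x(x, y) = 2*x*y + 2*x - y**2 - y + 2, f_y(x, y) = x**2 - 2*x*y - x - 3*y**2 + 1.
  f_x(P) = 8, f_y(P) = -4 (gradient nonzero, so P is smooth).
Step 3: tangent line at P: 8·(x − 2) + -4·(y − 1) = 0.
Expanding: 8*x - 4*y - 12 = 0.


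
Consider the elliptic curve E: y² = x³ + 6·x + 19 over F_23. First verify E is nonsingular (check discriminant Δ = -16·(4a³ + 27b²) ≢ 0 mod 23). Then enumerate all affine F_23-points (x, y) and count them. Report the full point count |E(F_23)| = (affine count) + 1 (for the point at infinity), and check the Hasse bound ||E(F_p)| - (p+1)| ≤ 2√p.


Affine points = {(1, 7), (1, 16), (2, 4), (2, 19), (3, 8), (3, 15), (5, 6), (5, 17), (6, 8), (6, 15), (7, 6), (7, 17), (8, 2), (8, 21), (11, 6), (11, 17), (12, 5), (12, 18), (14, 8), (14, 15), (16, 5), (16, 18), (18, 5), (18, 18), (19, 0), (22, 9), (22, 14)}; affine count = 27; |E(F_23)| = 28.

Discriminant check: Δ ∝ 4a³ + 27b² = 4·6³ + 27·19² = 4·216 + 27·361 ≡ 8 (mod 23). Nonzero ⇒ E is nonsingular.
For each x ∈ F_23, compute rhs = x³ + 6·x + 19 mod 23, then count y ∈ F_23 with y² ≡ rhs.
  x = 0: rhs = 19, matching y values: none (0 points).
  x = 1: rhs = 3, matching y values: 7, 16 (2 points).
  x = 2: rhs = 16, matching y values: 4, 19 (2 points).
  x = 3: rhs = 18, matching y values: 8, 15 (2 points).
  x = 4: rhs = 15, matching y values: none (0 points).
  x = 5: rhs = 13, matching y values: 6, 17 (2 points).
  x = 6: rhs = 18, matching y values: 8, 15 (2 points).
  x = 7: rhs = 13, matching y values: 6, 17 (2 points).
  x = 8: rhs = 4, matching y values: 2, 21 (2 points).
  x = 9: rhs = 20, matching y values: none (0 points).
  x = 10: rhs = 21, matching y values: none (0 points).
  x = 11: rhs = 13, matching y values: 6, 17 (2 points).
  x = 12: rhs = 2, matching y values: 5, 18 (2 points).
  x = 13: rhs = 17, matching y values: none (0 points).
  x = 14: rhs = 18, matching y values: 8, 15 (2 points).
  x = 15: rhs = 11, matching y values: none (0 points).
  x = 16: rhs = 2, matching y values: 5, 18 (2 points).
  x = 17: rhs = 20, matching y values: none (0 points).
  x = 18: rhs = 2, matching y values: 5, 18 (2 points).
  x = 19: rhs = 0, matching y values: 0 (1 points).
  x = 20: rhs = 20, matching y values: none (0 points).
  x = 21: rhs = 22, matching y values: none (0 points).
  x = 22: rhs = 12, matching y values: 9, 14 (2 points).
Total affine count: 27.
Full point count |E(F_23)| = 27 + 1 = 28.
Hasse bound: |28 − (23+1)| = |4| = 4 ≤ 2√23 ≈ 9.5917 ✓.


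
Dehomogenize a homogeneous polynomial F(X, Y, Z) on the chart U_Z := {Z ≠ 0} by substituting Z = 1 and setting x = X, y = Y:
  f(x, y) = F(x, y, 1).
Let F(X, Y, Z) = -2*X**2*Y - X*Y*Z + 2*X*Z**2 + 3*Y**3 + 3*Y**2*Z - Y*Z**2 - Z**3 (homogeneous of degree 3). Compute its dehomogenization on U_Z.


f(x, y) = -2*x**2*y - x*y + 2*x + 3*y**3 + 3*y**2 - y - 1

On U_Z we set Z = 1. Each monomial c·X^i·Y^j·Z^k in F becomes c·x^i·y^j·1^k = c·x^i·y^j.
Substituting Z = 1: F(X, Y, 1) = -2*x**2*y - x*y + 2*x + 3*y**3 + 3*y**2 - y - 1.
Note: deg(f) ≤ deg(F) = 3; strict inequality happens when F is divisible by Z (lost terms).


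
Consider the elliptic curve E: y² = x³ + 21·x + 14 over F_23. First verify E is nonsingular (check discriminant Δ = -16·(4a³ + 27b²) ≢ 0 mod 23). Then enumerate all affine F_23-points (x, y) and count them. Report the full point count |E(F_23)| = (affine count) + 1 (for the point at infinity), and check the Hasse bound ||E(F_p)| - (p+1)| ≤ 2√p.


Affine points = {(1, 6), (1, 17), (2, 8), (2, 15), (3, 9), (3, 14), (4, 1), (4, 22), (8, 2), (8, 21), (9, 9), (9, 14), (11, 9), (11, 14), (12, 4), (12, 19), (13, 0), (14, 4), (14, 19), (15, 1), (15, 22), (19, 2), (19, 21), (20, 4), (20, 19)}; affine count = 25; |E(F_23)| = 26.

Discriminant check: Δ ∝ 4a³ + 27b² = 4·21³ + 27·14² = 4·9261 + 27·196 ≡ 16 (mod 23). Nonzero ⇒ E is nonsingular.
For each x ∈ F_23, compute rhs = x³ + 21·x + 14 mod 23, then count y ∈ F_23 with y² ≡ rhs.
  x = 0: rhs = 14, matching y values: none (0 points).
  x = 1: rhs = 13, matching y values: 6, 17 (2 points).
  x = 2: rhs = 18, matching y values: 8, 15 (2 points).
  x = 3: rhs = 12, matching y values: 9, 14 (2 points).
  x = 4: rhs = 1, matching y values: 1, 22 (2 points).
  x = 5: rhs = 14, matching y values: none (0 points).
  x = 6: rhs = 11, matching y values: none (0 points).
  x = 7: rhs = 21, matching y values: none (0 points).
  x = 8: rhs = 4, matching y values: 2, 21 (2 points).
  x = 9: rhs = 12, matching y values: 9, 14 (2 points).
  x = 10: rhs = 5, matching y values: none (0 points).
  x = 11: rhs = 12, matching y values: 9, 14 (2 points).
  x = 12: rhs = 16, matching y values: 4, 19 (2 points).
  x = 13: rhs = 0, matching y values: 0 (1 points).
  x = 14: rhs = 16, matching y values: 4, 19 (2 points).
  x = 15: rhs = 1, matching y values: 1, 22 (2 points).
  x = 16: rhs = 7, matching y values: none (0 points).
  x = 17: rhs = 17, matching y values: none (0 points).
  x = 18: rhs = 14, matching y values: none (0 points).
  x = 19: rhs = 4, matching y values: 2, 21 (2 points).
  x = 20: rhs = 16, matching y values: 4, 19 (2 points).
  x = 21: rhs = 10, matching y values: none (0 points).
  x = 22: rhs = 15, matching y values: none (0 points).
Total affine count: 25.
Full point count |E(F_23)| = 25 + 1 = 26.
Hasse bound: |26 − (23+1)| = |2| = 2 ≤ 2√23 ≈ 9.5917 ✓.
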